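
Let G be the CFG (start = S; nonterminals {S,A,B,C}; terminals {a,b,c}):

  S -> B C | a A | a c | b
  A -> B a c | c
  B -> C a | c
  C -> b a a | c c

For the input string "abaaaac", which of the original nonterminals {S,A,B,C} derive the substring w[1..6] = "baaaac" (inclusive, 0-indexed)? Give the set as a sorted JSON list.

Convert to CNF:
  S -> B C | T0 A | T0 T1 | b
  A -> B X3 | c
  B -> C T0 | c
  C -> T1 T1 | T2 X4
  T0 -> a
  T1 -> c
  T2 -> b
  X3 -> T0 T1
  X4 -> T0 T0

Fill CYK table bottom-up, restricted to cells inside w[1..6]:
  cell(1,1) b: {S,T2}  orig:{S}
  cell(2,2) a: {T0}  orig:{}
  cell(3,3) a: {T0}  orig:{}
  cell(4,4) a: {T0}  orig:{}
  cell(5,5) a: {T0}  orig:{}
  cell(6,6) c: {A,B,T1}  orig:{A,B}
  cell(1,2) ba: ∅
  cell(2,3) aa: {X4}  orig:{}
  cell(3,4) aa: {X4}  orig:{}
  cell(4,5) aa: {X4}  orig:{}
  cell(5,6) ac: {S,X3}  orig:{S}
  cell(1,3) baa: {C}
  cell(2,4) aaa: ∅
  cell(3,5) aaa: ∅
  cell(4,6) aac: ∅
  cell(1,4) baaa: {B}
  cell(2,5) aaaa: ∅
  cell(3,6) aaac: ∅
  cell(1,5) baaaa: ∅
  cell(2,6) aaaac: ∅
  cell(1,6) baaaac: {A}

Original NTs in T[1,6] deriving "baaaac": ["A"]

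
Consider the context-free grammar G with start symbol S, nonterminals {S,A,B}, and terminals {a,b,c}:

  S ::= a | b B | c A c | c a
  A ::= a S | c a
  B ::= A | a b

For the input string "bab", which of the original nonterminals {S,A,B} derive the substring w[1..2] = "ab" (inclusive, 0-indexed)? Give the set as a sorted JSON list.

CNF form of G:
  S -> T1 T0 | T1 X3 | T2 B | a
  A -> T0 S | T1 T0
  B -> T0 S | T0 T2 | T1 T0
  T0 -> a
  T1 -> c
  T2 -> b
  X3 -> A T1

CYK table (by increasing span), restricted to cells inside w[1..2]:
  T[1,1] 'a' = {S,T0}  orig:{S}
  T[2,2] 'b' = {T2}  orig:{}
  T[1,2] 'ab' = {B}

Original NTs in T[1,2] deriving "ab": ["B"]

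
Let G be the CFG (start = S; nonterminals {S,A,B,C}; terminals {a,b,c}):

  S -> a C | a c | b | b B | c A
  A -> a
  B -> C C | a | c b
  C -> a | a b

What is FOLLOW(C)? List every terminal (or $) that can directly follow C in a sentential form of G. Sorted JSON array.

Compute FIRST by fixpoint:
pass 1:
  A via A→a: +{a}
  B via B→a: +{a}
  B via B→c b: +{c}
  C via C→a: +{a}
  S via S→a C: +{a}
  S via S→b: +{b}
  S via S→c A: +{c}
  FIRST[S]={a,b,c}  FIRST[A]={a}  FIRST[B]={a,c}  FIRST[C]={a}
pass 2: — fixpoint
  FIRST[S]={a,b,c}  FIRST[A]={a}  FIRST[B]={a,c}  FIRST[C]={a}

FOLLOW iteration:
initialize: $ ∈ FOLLOW(S)
round 1:
  B→C C: FOLLOW(C) ⊇ FIRST(C) = {a}; new: +{a}
  S→a C: FOLLOW(C) ⊇ FOLLOW(S) ⊇ {$}; new: +{$}
  S→b B: FOLLOW(B) ⊇ FOLLOW(S) ⊇ {$}; new: +{$}
  S→c A: FOLLOW(A) ⊇ FOLLOW(S) ⊇ {$}; new: +{$}
  FOLLOW(S)={$}  FOLLOW(A)={$}  FOLLOW(B)={$}  FOLLOW(C)={$,a}
round 2: — fixpoint
  FOLLOW(S)={$}  FOLLOW(A)={$}  FOLLOW(B)={$}  FOLLOW(C)={$,a}

FOLLOW(C) = ["$", "a"]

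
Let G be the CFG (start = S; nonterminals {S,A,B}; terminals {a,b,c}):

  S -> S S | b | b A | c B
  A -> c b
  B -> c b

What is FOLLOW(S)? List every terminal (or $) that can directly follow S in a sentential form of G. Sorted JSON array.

Compute FIRST by fixpoint:
pass 1:
  A via A→c b: +{c}
  B via B→c b: +{c}
  S via S→b: +{b}
  S via S→c B: +{c}
  FIRST(S)={b,c}  FIRST(A)={c}  FIRST(B)={c}
pass 2: — fixpoint
  FIRST(S)={b,c}  FIRST(A)={c}  FIRST(B)={c}

FOLLOW iteration:
initialize: $ ∈ FOLLOW(S)
iter 1:
  S→S S: FOLLOW(S) ⊇ FIRST(S) = {b,c}; new: +{b,c}
  S→b A: FOLLOW(A) ⊇ FOLLOW(S) ⊇ {$,b,c}; new: +{$,b,c}
  S→c B: FOLLOW(B) ⊇ FOLLOW(S) ⊇ {$,b,c}; new: +{$,b,c}
  FOLLOW[S]={$,b,c}  FOLLOW[A]={$,b,c}  FOLLOW[B]={$,b,c}
iter 2: — fixpoint
  FOLLOW[S]={$,b,c}  FOLLOW[A]={$,b,c}  FOLLOW[B]={$,b,c}

FOLLOW(S) = ["$", "b", "c"]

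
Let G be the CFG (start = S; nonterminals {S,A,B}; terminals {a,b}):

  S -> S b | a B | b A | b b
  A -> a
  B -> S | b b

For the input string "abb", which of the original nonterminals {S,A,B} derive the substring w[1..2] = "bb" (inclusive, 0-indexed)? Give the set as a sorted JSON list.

CNF form of G:
  S -> S T0 | T0 A | T0 T0 | T1 B
  A -> a
  B -> S T0 | T0 A | T0 T0 | T1 B
  T0 -> b
  T1 -> a

CYK table (by increasing span) — only the sub-triangle for w[1..2]:
  T[1,1] 'b' = {T0}  orig:{}
  T[2,2] 'b' = {T0}  orig:{}
  T[1,2] 'bb' = {B,S}

Original NTs in T[1,2] deriving "bb": ["B", "S"]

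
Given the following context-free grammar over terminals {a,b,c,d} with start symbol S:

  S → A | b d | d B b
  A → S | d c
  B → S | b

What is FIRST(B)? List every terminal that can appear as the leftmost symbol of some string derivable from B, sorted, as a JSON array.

Compute FIRST by fixpoint:
round 1:
  A via A→d c: +{d}
  B via B→b: +{b}
  S via S→A: +{d}
  S via S→b d: +{b}
  S: {b,d}  A: {d}  B: {b}
round 2:
  A via A→S: +{b}
  B via B→S: +{d}
  S: {b,d}  A: {b,d}  B: {b,d}
round 3: (stable)
  S: {b,d}  A: {b,d}  B: {b,d}

FIRST(B) = ["b", "d"]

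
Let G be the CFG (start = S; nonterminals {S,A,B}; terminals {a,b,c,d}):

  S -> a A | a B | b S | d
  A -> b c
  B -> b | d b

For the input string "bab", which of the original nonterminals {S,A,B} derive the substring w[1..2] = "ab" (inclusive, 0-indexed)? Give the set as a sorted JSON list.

CNF form of G:
  S -> T0 S | T3 A | T3 B | d
  A -> T0 T1
  B -> T2 T0 | b
  T0 -> b
  T1 -> c
  T2 -> d
  T3 -> a

CYK fill, restricted to cells inside w[1..2]:
  cell(1,1) a: {T3}  orig:{}
  cell(2,2) b: {B,T0}  orig:{B}
  cell(1,2) ab: {S}

Original NTs in T[1,2] deriving "ab": ["S"]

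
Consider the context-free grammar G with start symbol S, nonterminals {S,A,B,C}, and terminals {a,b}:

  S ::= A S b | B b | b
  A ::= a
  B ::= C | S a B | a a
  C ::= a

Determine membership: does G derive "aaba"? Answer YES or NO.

Convert to CNF:
  S -> A X3 | B T1 | b
  A -> a
  B -> S X2 | T0 T0 | a
  C -> a
  T0 -> a
  T1 -> b
  X2 -> T0 B
  X3 -> S T1

Fill CYK table bottom-up:
  cell(0,0) a: {A,B,C,T0}  orig:{A,B,C}
  cell(1,1) a: {A,B,C,T0}  orig:{A,B,C}
  cell(2,2) b: {S,T1}  orig:{S}
  cell(3,3) a: {A,B,C,T0}  orig:{A,B,C}
  cell(0,1) aa: {B,X2}  orig:{B}
  cell(1,2) ab: {S}
  cell(2,3) ba: ∅
  cell(0,2) aab: {S}
  cell(1,3) aba: ∅
  cell(0,3) aaba: ∅

S ∉ T[0,3] ⇒ NO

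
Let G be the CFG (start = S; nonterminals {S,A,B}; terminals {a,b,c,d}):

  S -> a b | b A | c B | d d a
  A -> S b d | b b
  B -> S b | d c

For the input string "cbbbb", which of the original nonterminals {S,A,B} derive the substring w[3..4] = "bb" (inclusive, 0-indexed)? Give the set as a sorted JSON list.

CNF form of G:
  S -> T0 A | T1 X5 | T2 B | T3 T0
  A -> S X4 | T0 T0
  B -> S T0 | T1 T2
  T0 -> b
  T1 -> d
  T2 -> c
  T3 -> a
  X4 -> T0 T1
  X5 -> T1 T3

CYK fill, restricted to cells inside w[3..4]:
  [3..3]={T0}  "b"  orig:{}
  [4..4]={T0}  "b"  orig:{}
  [3..4]={A}  "bb"

Original NTs in T[3,4] deriving "bb": ["A"]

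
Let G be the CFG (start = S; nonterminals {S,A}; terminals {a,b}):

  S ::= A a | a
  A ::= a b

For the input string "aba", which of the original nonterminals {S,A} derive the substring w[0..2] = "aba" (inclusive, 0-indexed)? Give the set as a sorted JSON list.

CNF form of G:
  S -> A T0 | a
  A -> T0 T1
  T0 -> a
  T1 -> b

Fill CYK table bottom-up — only the sub-triangle for w[0..2]:
  T[0,0] 'a' = {S,T0}  orig:{S}
  T[1,1] 'b' = {T1}  orig:{}
  T[2,2] 'a' = {S,T0}  orig:{S}
  T[0,1] 'ab' = {A}
  T[1,2] 'ba' = ∅
  T[0,2] 'aba' = {S}

Original NTs in T[0,2] deriving "aba": ["S"]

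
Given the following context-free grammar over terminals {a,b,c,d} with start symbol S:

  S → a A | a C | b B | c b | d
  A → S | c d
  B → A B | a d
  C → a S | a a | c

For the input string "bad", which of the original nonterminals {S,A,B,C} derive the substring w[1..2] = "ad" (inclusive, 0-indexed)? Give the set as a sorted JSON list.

Convert to CNF:
  S -> T0 A | T0 C | T1 B | T2 T1 | d
  A -> T0 A | T0 C | T1 B | T2 T1 | T2 T3 | d
  B -> A B | T0 T3
  C -> T0 S | T0 T0 | c
  T0 -> a
  T1 -> b
  T2 -> c
  T3 -> d

CYK fill (cells [i..j] with 1 ≤ i ≤ j ≤ 2 only):
  cell(1,1) a: {T0}  orig:{}
  cell(2,2) d: {A,S,T3}  orig:{A,S}
  cell(1,2) ad: {A,B,C,S}

Original NTs in T[1,2] deriving "ad": ["A", "B", "C", "S"]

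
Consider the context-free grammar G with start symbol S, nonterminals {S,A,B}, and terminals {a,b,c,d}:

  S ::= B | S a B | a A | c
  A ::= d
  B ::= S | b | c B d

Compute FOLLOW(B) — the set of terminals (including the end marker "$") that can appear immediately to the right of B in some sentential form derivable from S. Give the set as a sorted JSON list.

FIRST iteration:
iter 1:
  A via A→d: +{d}
  B via B→b: +{b}
  B via B→c B d: +{c}
  S via S→B: +{b,c}
  S via S→a A: +{a}
  FIRST(S)={a,b,c}  FIRST(A)={d}  FIRST(B)={b,c}
iter 2:
  B via B→S: +{a}
  FIRST(S)={a,b,c}  FIRST(A)={d}  FIRST(B)={a,b,c}
iter 3: — fixpoint
  FIRST(S)={a,b,c}  FIRST(A)={d}  FIRST(B)={a,b,c}

Compute FOLLOW by fixpoint:
initialize: $ ∈ FOLLOW(S)
round 1:
  B→c B d: FOLLOW(B) ⊇ FIRST(d) = {d}; new: +{d}
  S→B: FOLLOW(B) ⊇ FOLLOW(S) ⊇ {$}; new: +{$}
  S→S a B: FOLLOW(S) ⊇ FIRST(a) = {a}; new: +{a}
  S→S a B: FOLLOW(B) ⊇ FOLLOW(S) ⊇ {$,a}; new: +{a}
  S→a A: FOLLOW(A) ⊇ FOLLOW(S) ⊇ {$,a}; new: +{$,a}
  FOLLOW(S)={$,a}  FOLLOW(A)={$,a}  FOLLOW(B)={$,a,d}
round 2:
  B→S: FOLLOW(S) ⊇ FOLLOW(B) ⊇ {$,a,d}; new: +{d}
  S→a A: FOLLOW(A) ⊇ FOLLOW(S) ⊇ {$,a,d}; new: +{d}
  FOLLOW(S)={$,a,d}  FOLLOW(A)={$,a,d}  FOLLOW(B)={$,a,d}
round 3: done
  FOLLOW(S)={$,a,d}  FOLLOW(A)={$,a,d}  FOLLOW(B)={$,a,d}

FOLLOW(B) = ["$", "a", "d"]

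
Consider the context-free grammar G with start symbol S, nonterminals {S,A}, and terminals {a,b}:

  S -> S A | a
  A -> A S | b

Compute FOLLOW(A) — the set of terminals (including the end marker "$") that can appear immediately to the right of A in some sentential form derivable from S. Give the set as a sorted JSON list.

FIRST iteration:
round 1:
  A via A→b: +{b}
  S via S→a: +{a}
  FIRST[S]={a}  FIRST[A]={b}
round 2: — fixpoint
  FIRST[S]={a}  FIRST[A]={b}

FOLLOW iteration:
initialize: $ ∈ FOLLOW(S)
[1]
  A→A S: FOLLOW(A) ⊇ FIRST(S) = {a}; new: +{a}
  A→A S: FOLLOW(S) ⊇ FOLLOW(A) ⊇ {a}; new: +{a}
  S→S A: FOLLOW(S) ⊇ FIRST(A) = {b}; new: +{b}
  S→S A: FOLLOW(A) ⊇ FOLLOW(S) ⊇ {$,a,b}; new: +{$,b}
  FOLLOW(S)={$,a,b}  FOLLOW(A)={$,a,b}
[2] (no change)
  FOLLOW(S)={$,a,b}  FOLLOW(A)={$,a,b}

FOLLOW(A) = ["$", "a", "b"]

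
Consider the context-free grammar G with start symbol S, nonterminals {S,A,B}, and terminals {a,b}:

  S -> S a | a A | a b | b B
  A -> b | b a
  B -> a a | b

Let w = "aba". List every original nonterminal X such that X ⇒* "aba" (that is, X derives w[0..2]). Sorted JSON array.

Convert to CNF:
  S -> S T1 | T0 B | T1 A | T1 T0
  A -> T0 T1 | b
  B -> T1 T1 | b
  T0 -> b
  T1 -> a

CYK table (by increasing span) (cells [i..j] with 0 ≤ i ≤ j ≤ 2 only):
  [0..0]={T1}  "a"  orig:{}
  [1..1]={A,B,T0}  "b"  orig:{A,B}
  [2..2]={T1}  "a"  orig:{}
  [0..1]={S}  "ab"
  [1..2]={A}  "ba"
  [0..2]={S}  "aba"

Original NTs in T[0,2] deriving "aba": ["S"]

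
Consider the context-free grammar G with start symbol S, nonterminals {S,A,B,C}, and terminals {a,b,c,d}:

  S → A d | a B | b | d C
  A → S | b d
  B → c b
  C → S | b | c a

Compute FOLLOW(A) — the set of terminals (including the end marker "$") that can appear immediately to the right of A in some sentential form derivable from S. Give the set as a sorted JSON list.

FIRST sets, iterate to fixpoint:
pass 1:
  A via A→b d: +{b}
  B via B→c b: +{c}
  C via C→b: +{b}
  C via C→c a: +{c}
  S via S→A d: +{b}
  S via S→a B: +{a}
  S via S→d C: +{d}
  FIRST(S)={a,b,d}  FIRST(A)={b}  FIRST(B)={c}  FIRST(C)={b,c}
pass 2:
  A via A→S: +{a,d}
  C via C→S: +{a,d}
  FIRST(S)={a,b,d}  FIRST(A)={a,b,d}  FIRST(B)={c}  FIRST(C)={a,b,c,d}
pass 3: (stable)
  FIRST(S)={a,b,d}  FIRST(A)={a,b,d}  FIRST(B)={c}  FIRST(C)={a,b,c,d}

FOLLOW sets:
FOLLOW(S) := {$}
iter 1:
  S→A d: FOLLOW(A) ⊇ FIRST(d) = {d}; new: +{d}
  S→a B: FOLLOW(B) ⊇ FOLLOW(S) ⊇ {$}; new: +{$}
  S→d C: FOLLOW(C) ⊇ FOLLOW(S) ⊇ {$}; new: +{$}
  FOLLOW(S)={$}  FOLLOW(A)={d}  FOLLOW(B)={$}  FOLLOW(C)={$}
iter 2:
  A→S: FOLLOW(S) ⊇ FOLLOW(A) ⊇ {d}; new: +{d}
  S→a B: FOLLOW(B) ⊇ FOLLOW(S) ⊇ {$,d}; new: +{d}
  S→d C: FOLLOW(C) ⊇ FOLLOW(S) ⊇ {$,d}; new: +{d}
  FOLLOW(S)={$,d}  FOLLOW(A)={d}  FOLLOW(B)={$,d}  FOLLOW(C)={$,d}
iter 3: (stable)
  FOLLOW(S)={$,d}  FOLLOW(A)={d}  FOLLOW(B)={$,d}  FOLLOW(C)={$,d}

FOLLOW(A) = ["d"]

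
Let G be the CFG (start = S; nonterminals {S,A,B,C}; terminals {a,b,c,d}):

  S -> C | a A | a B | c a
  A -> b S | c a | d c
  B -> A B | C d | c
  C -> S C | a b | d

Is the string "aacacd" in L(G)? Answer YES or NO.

CNF form of G:
  S -> S C | T1 T2 | T2 A | T2 B | T2 T0 | d
  A -> T0 S | T1 T2 | T3 T1
  B -> A B | C T3 | c
  C -> S C | T2 T0 | d
  T0 -> b
  T1 -> c
  T2 -> a
  T3 -> d

CYK fill:
  T[0,0] 'a' = {T2}  orig:{}
  T[1,1] 'a' = {T2}  orig:{}
  T[2,2] 'c' = {B,T1}  orig:{B}
  T[3,3] 'a' = {T2}  orig:{}
  T[4,4] 'c' = {B,T1}  orig:{B}
  T[5,5] 'd' = {C,S,T3}  orig:{C,S}
  T[0,1] 'aa' = ∅
  T[1,2] 'ac' = {S}
  T[2,3] 'ca' = {A,S}
  T[3,4] 'ac' = {S}
  T[4,5] 'cd' = ∅
  T[0,2] 'aac' = ∅
  T[1,3] 'aca' = {S}
  T[2,4] 'cac' = {B}
  T[3,5] 'acd' = {C,S}
  T[0,3] 'aaca' = ∅
  T[1,4] 'acac' = {S}
  T[2,5] 'cacd' = ∅
  T[0,4] 'aacac' = ∅
  T[1,5] 'acacd' = {C,S}
  T[0,5] 'aacacd' = ∅

S ∉ T[0,5] ⇒ NO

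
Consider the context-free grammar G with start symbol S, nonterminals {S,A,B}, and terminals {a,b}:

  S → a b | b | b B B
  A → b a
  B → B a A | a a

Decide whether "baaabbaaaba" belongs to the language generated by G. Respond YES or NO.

Convert to CNF:
  S -> T0 X3 | T1 T0 | b
  A -> T0 T1
  B -> B X2 | T1 T1
  T0 -> b
  T1 -> a
  X2 -> T1 A
  X3 -> B B

Fill CYK table bottom-up:
  cell(0,0) b: {S,T0}  orig:{S}
  cell(1,1) a: {T1}  orig:{}
  cell(2,2) a: {T1}  orig:{}
  cell(3,3) a: {T1}  orig:{}
  cell(4,4) b: {S,T0}  orig:{S}
  cell(5,5) b: {S,T0}  orig:{S}
  cell(6,6) a: {T1}  orig:{}
  cell(7,7) a: {T1}  orig:{}
  cell(8,8) a: {T1}  orig:{}
  cell(9,9) b: {S,T0}  orig:{S}
  cell(10,10) a: {T1}  orig:{}
  cell(0,1) ba: {A}
  cell(1,2) aa: {B}
  cell(2,3) aa: {B}
  cell(3,4) ab: {S}
  cell(4,5) bb: ∅
  cell(5,6) ba: {A}
  cell(6,7) aa: {B}
  cell(7,8) aa: {B}
  cell(8,9) ab: {S}
  cell(9,10) ba: {A}
  cell(0,2) baa: ∅
  cell(1,3) aaa: ∅
  cell(2,4) aab: ∅
  cell(3,5) abb: ∅
  cell(4,6) bba: ∅
  cell(5,7) baa: ∅
  cell(6,8) aaa: ∅
  cell(7,9) aab: ∅
  cell(8,10) aba: {X2}  orig:{}
  cell(0,3) baaa: ∅
  cell(1,4) aaab: ∅
  cell(2,5) aabb: ∅
  cell(3,6) abba: ∅
  cell(4,7) bbaa: ∅
  cell(5,8) baaa: ∅
  cell(6,9) aaab: ∅
  cell(7,10) aaba: ∅
  cell(0,4) baaab: ∅
  cell(1,5) aaabb: ∅
  cell(2,6) aabba: ∅
  cell(3,7) abbaa: ∅
  cell(4,8) bbaaa: ∅
  cell(5,9) baaab: ∅
  cell(6,10) aaaba: {B}
  cell(0,5) baaabb: ∅
  cell(1,6) aaabba: ∅
  cell(2,7) aabbaa: ∅
  cell(3,8) abbaaa: ∅
  cell(4,9) bbaaab: ∅
  cell(5,10) baaaba: ∅
  cell(0,6) baaabba: ∅
  cell(1,7) aaabbaa: ∅
  cell(2,8) aabbaaa: ∅
  cell(3,9) abbaaab: ∅
  cell(4,10) bbaaaba: ∅
  cell(0,7) baaabbaa: ∅
  cell(1,8) aaabbaaa: ∅
  cell(2,9) aabbaaab: ∅
  cell(3,10) abbaaaba: ∅
  cell(0,8) baaabbaaa: ∅
  cell(1,9) aaabbaaab: ∅
  cell(2,10) aabbaaaba: ∅
  cell(0,9) baaabbaaab: ∅
  cell(1,10) aaabbaaaba: ∅
  cell(0,10) baaabbaaaba: ∅

S ∉ T[0,10] ⇒ NO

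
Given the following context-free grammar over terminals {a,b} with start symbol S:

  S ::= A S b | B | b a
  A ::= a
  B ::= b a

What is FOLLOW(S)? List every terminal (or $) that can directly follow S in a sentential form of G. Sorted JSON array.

Compute FIRST by fixpoint:
round 1:
  A via A→a: +{a}
  B via B→b a: +{b}
  S via S→A S b: +{a}
  S via S→B: +{b}
  S: {a,b}  A: {a}  B: {b}
round 2: (no change)
  S: {a,b}  A: {a}  B: {b}

Compute FOLLOW by fixpoint:
seed FOLLOW(S) with $
pass 1:
  S→A S b: FOLLOW(A) ⊇ FIRST(S) = {a,b}; new: +{a,b}
  S→A S b: FOLLOW(S) ⊇ FIRST(b) = {b}; new: +{b}
  S→B: FOLLOW(B) ⊇ FOLLOW(S) ⊇ {$,b}; new: +{$,b}
  FOLLOW[S]={$,b}  FOLLOW[A]={a,b}  FOLLOW[B]={$,b}
pass 2: done
  FOLLOW[S]={$,b}  FOLLOW[A]={a,b}  FOLLOW[B]={$,b}

FOLLOW(S) = ["$", "b"]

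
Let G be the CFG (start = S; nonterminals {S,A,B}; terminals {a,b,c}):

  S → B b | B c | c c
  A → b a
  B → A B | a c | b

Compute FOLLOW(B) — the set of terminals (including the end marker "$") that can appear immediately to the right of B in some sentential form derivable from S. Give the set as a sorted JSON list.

Compute FIRST by fixpoint:
round 1:
  A via A→b a: +{b}
  B via B→A B: +{b}
  B via B→a c: +{a}
  S via S→B b: +{a,b}
  S via S→c c: +{c}
  FIRST[S]={a,b,c}  FIRST[A]={b}  FIRST[B]={a,b}
round 2: done
  FIRST[S]={a,b,c}  FIRST[A]={b}  FIRST[B]={a,b}

Compute FOLLOW by fixpoint:
seed FOLLOW(S) with $
pass 1:
  B→A B: FOLLOW(A) ⊇ FIRST(B) = {a,b}; new: +{a,b}
  S→B b: FOLLOW(B) ⊇ FIRST(b) = {b}; new: +{b}
  S→B c: FOLLOW(B) ⊇ FIRST(c) = {c}; new: +{c}
  S: {$}  A: {a,b}  B: {b,c}
pass 2: done
  S: {$}  A: {a,b}  B: {b,c}

FOLLOW(B) = ["b", "c"]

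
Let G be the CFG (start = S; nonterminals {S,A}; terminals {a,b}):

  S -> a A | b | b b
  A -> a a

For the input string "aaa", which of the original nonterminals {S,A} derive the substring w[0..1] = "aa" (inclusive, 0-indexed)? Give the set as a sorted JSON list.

Convert to CNF:
  S -> T0 A | T1 T1 | b
  A -> T0 T0
  T0 -> a
  T1 -> b

Fill CYK table bottom-up — only the sub-triangle for w[0..1]:
  T[0,0] 'a' = {T0}  orig:{}
  T[1,1] 'a' = {T0}  orig:{}
  T[0,1] 'aa' = {A}

Original NTs in T[0,1] deriving "aa": ["A"]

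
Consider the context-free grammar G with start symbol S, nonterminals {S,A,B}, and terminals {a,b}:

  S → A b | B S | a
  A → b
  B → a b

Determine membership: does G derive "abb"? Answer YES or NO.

Convert to CNF:
  S -> A T1 | B S | a
  A -> b
  B -> T0 T1
  T0 -> a
  T1 -> b

CYK fill:
  T[0,0] 'a' = {S,T0}  orig:{S}
  T[1,1] 'b' = {A,T1}  orig:{A}
  T[2,2] 'b' = {A,T1}  orig:{A}
  T[0,1] 'ab' = {B}
  T[1,2] 'bb' = {S}
  T[0,2] 'abb' = ∅

S ∉ T[0,2] ⇒ NO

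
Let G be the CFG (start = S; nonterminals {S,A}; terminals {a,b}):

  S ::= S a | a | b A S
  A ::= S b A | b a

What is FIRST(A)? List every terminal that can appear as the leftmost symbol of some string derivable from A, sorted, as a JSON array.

FIRST iteration:
round 1:
  A via A→b a: +{b}
  S via S→a: +{a}
  S via S→b A S: +{b}
  S: {a,b}  A: {b}
round 2:
  A via A→S b A: +{a}
  S: {a,b}  A: {a,b}
round 3: done
  S: {a,b}  A: {a,b}

FIRST(A) = ["a", "b"]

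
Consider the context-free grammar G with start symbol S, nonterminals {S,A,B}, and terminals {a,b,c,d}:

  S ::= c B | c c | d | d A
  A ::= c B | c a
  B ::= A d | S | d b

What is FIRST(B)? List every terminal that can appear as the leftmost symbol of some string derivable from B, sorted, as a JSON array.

FIRST sets, iterate to fixpoint:
[1]
  A via A→c B: +{c}
  B via B→A d: +{c}
  B via B→d b: +{d}
  S via S→c B: +{c}
  S via S→d: +{d}
  FIRST(S)={c,d}  FIRST(A)={c}  FIRST(B)={c,d}
[2] (stable)
  FIRST(S)={c,d}  FIRST(A)={c}  FIRST(B)={c,d}

FIRST(B) = ["c", "d"]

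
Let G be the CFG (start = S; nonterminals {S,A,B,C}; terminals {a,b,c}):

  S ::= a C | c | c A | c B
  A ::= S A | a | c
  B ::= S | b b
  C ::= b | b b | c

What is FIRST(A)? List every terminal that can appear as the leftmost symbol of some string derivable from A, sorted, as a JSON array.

Compute FIRST by fixpoint:
pass 1:
  A via A→a: +{a}
  A via A→c: +{c}
  B via B→b b: +{b}
  C via C→b: +{b}
  C via C→c: +{c}
  S via S→a C: +{a}
  S via S→c: +{c}
  FIRST[S]={a,c}  FIRST[A]={a,c}  FIRST[B]={b}  FIRST[C]={b,c}
pass 2:
  B via B→S: +{a,c}
  FIRST[S]={a,c}  FIRST[A]={a,c}  FIRST[B]={a,b,c}  FIRST[C]={b,c}
pass 3: — fixpoint
  FIRST[S]={a,c}  FIRST[A]={a,c}  FIRST[B]={a,b,c}  FIRST[C]={b,c}

FIRST(A) = ["a", "c"]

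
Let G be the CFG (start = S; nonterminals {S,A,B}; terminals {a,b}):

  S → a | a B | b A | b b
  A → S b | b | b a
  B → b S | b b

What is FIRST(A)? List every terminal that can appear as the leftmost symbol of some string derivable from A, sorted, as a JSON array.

FIRST iteration:
[1]
  A via A→b: +{b}
  B via B→b S: +{b}
  S via S→a: +{a}
  S via S→b A: +{b}
  FIRST[S]={a,b}  FIRST[A]={b}  FIRST[B]={b}
[2]
  A via A→S b: +{a}
  FIRST[S]={a,b}  FIRST[A]={a,b}  FIRST[B]={b}
[3] — fixpoint
  FIRST[S]={a,b}  FIRST[A]={a,b}  FIRST[B]={b}

FIRST(A) = ["a", "b"]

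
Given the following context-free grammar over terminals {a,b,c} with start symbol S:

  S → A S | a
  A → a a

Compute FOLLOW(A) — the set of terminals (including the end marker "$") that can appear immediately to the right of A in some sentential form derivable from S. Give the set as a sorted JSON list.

FIRST sets, iterate to fixpoint:
pass 1:
  A via A→a a: +{a}
  S via S→A S: +{a}
  FIRST(S)={a}  FIRST(A)={a}
pass 2: done
  FIRST(S)={a}  FIRST(A)={a}

Compute FOLLOW by fixpoint:
FOLLOW(S) := {$}
[1]
  S→A S: FOLLOW(A) ⊇ FIRST(S) = {a}; new: +{a}
  FOLLOW[S]={$}  FOLLOW[A]={a}
[2] — fixpoint
  FOLLOW[S]={$}  FOLLOW[A]={a}

FOLLOW(A) = ["a"]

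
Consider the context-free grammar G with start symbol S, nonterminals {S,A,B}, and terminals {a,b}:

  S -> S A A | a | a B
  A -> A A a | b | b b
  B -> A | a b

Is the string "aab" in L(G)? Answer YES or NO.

Convert to CNF:
  S -> S X4 | T0 B | a
  A -> A X2 | T1 T1 | b
  B -> A X3 | T0 T1 | T1 T1 | b
  T0 -> a
  T1 -> b
  X2 -> A T0
  X3 -> A T0
  X4 -> A A

CYK fill:
  [0..0]={S,T0}  "a"  orig:{S}
  [1..1]={S,T0}  "a"  orig:{S}
  [2..2]={A,B,T1}  "b"  orig:{A,B}
  [0..1]=∅  "aa"
  [1..2]={B,S}  "ab"
  [0..2]={S}  "aab"

S ∈ T[0,2] ⇒ YES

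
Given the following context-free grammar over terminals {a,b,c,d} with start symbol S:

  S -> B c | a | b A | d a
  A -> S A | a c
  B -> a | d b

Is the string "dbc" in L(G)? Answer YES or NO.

CNF form of G:
  S -> B T1 | T2 T0 | T3 A | a
  A -> S A | T0 T1
  B -> T2 T3 | a
  T0 -> a
  T1 -> c
  T2 -> d
  T3 -> b

Fill CYK table bottom-up:
  [0..0]={T2}  "d"  orig:{}
  [1..1]={T3}  "b"  orig:{}
  [2..2]={T1}  "c"  orig:{}
  [0..1]={B}  "db"
  [1..2]=∅  "bc"
  [0..2]={S}  "dbc"

S ∈ T[0,2] ⇒ YES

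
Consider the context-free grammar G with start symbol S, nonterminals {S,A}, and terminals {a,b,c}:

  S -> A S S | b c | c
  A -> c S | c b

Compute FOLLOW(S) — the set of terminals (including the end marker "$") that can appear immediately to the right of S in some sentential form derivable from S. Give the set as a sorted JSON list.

FIRST iteration:
round 1:
  A via A→c S: +{c}
  S via S→A S S: +{c}
  S via S→b c: +{b}
  FIRST[S]={b,c}  FIRST[A]={c}
round 2: (stable)
  FIRST[S]={b,c}  FIRST[A]={c}

FOLLOW iteration:
seed FOLLOW(S) with $
round 1:
  S→A S S: FOLLOW(A) ⊇ FIRST(S) = {b,c}; new: +{b,c}
  S→A S S: FOLLOW(S) ⊇ FIRST(S) = {b,c}; new: +{b,c}
  S: {$,b,c}  A: {b,c}
round 2: (no change)
  S: {$,b,c}  A: {b,c}

FOLLOW(S) = ["$", "b", "c"]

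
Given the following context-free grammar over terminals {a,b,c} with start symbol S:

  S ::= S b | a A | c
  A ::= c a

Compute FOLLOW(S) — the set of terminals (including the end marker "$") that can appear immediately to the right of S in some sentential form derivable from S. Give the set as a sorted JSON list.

FIRST iteration:
[1]
  A via A→c a: +{c}
  S via S→a A: +{a}
  S via S→c: +{c}
  FIRST(S)={a,c}  FIRST(A)={c}
[2] — fixpoint
  FIRST(S)={a,c}  FIRST(A)={c}

FOLLOW sets:
initialize: $ ∈ FOLLOW(S)
[1]
  S→S b: FOLLOW(S) ⊇ FIRST(b) = {b}; new: +{b}
  S→a A: FOLLOW(A) ⊇ FOLLOW(S) ⊇ {$,b}; new: +{$,b}
  S: {$,b}  A: {$,b}
[2] (no change)
  S: {$,b}  A: {$,b}

FOLLOW(S) = ["$", "b"]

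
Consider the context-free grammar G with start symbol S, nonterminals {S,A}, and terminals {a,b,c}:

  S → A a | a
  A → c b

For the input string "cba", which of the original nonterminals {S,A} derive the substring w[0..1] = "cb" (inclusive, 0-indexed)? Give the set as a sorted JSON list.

CNF form of G:
  S -> A T2 | a
  A -> T0 T1
  T0 -> c
  T1 -> b
  T2 -> a

CYK fill, restricted to cells inside w[0..1]:
  T[0,0] 'c' = {T0}  orig:{}
  T[1,1] 'b' = {T1}  orig:{}
  T[0,1] 'cb' = {A}

Original NTs in T[0,1] deriving "cb": ["A"]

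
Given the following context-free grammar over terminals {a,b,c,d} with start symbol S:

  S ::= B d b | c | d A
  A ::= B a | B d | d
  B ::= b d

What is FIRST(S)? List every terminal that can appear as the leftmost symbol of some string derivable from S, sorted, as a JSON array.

Compute FIRST by fixpoint:
round 1:
  A via A→d: +{d}
  B via B→b d: +{b}
  S via S→B d b: +{b}
  S via S→c: +{c}
  S via S→d A: +{d}
  FIRST[S]={b,c,d}  FIRST[A]={d}  FIRST[B]={b}
round 2:
  A via A→B a: +{b}
  FIRST[S]={b,c,d}  FIRST[A]={b,d}  FIRST[B]={b}
round 3: done
  FIRST[S]={b,c,d}  FIRST[A]={b,d}  FIRST[B]={b}

FIRST(S) = ["b", "c", "d"]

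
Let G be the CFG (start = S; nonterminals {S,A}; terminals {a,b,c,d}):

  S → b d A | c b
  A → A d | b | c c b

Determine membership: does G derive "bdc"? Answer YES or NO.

Convert to CNF:
  S -> T1 T2 | T2 X4
  A -> A T0 | T1 X3 | b
  T0 -> d
  T1 -> c
  T2 -> b
  X3 -> T1 T2
  X4 -> T0 A

CYK table (by increasing span):
  cell(0,0) b: {A,T2}  orig:{A}
  cell(1,1) d: {T0}  orig:{}
  cell(2,2) c: {T1}  orig:{}
  cell(0,1) bd: {A}
  cell(1,2) dc: ∅
  cell(0,2) bdc: ∅

S ∉ T[0,2] ⇒ NO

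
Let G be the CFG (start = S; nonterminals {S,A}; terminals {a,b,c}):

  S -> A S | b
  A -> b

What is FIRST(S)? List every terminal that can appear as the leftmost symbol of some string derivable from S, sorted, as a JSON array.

FIRST iteration:
iter 1:
  A via A→b: +{b}
  S via S→A S: +{b}
  FIRST[S]={b}  FIRST[A]={b}
iter 2: (stable)
  FIRST[S]={b}  FIRST[A]={b}

FIRST(S) = ["b"]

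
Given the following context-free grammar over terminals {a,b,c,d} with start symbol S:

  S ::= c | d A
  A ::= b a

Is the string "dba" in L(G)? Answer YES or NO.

CNF form of G:
  S -> T2 A | c
  A -> T0 T1
  T0 -> b
  T1 -> a
  T2 -> d

CYK fill:
  T[0,0] 'd' = {T2}  orig:{}
  T[1,1] 'b' = {T0}  orig:{}
  T[2,2] 'a' = {T1}  orig:{}
  T[0,1] 'db' = ∅
  T[1,2] 'ba' = {A}
  T[0,2] 'dba' = {S}

S ∈ T[0,2] ⇒ YES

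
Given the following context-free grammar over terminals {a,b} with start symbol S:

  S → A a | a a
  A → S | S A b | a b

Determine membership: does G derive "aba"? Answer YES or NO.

Convert to CNF:
  S -> A T0 | T0 T0
  A -> A T0 | S X2 | T0 T0 | T0 T1
  T0 -> a
  T1 -> b
  X2 -> A T1

CYK fill:
  T[0,0] 'a' = {T0}  orig:{}
  T[1,1] 'b' = {T1}  orig:{}
  T[2,2] 'a' = {T0}  orig:{}
  T[0,1] 'ab' = {A}
  T[1,2] 'ba' = ∅
  T[0,2] 'aba' = {A,S}

S ∈ T[0,2] ⇒ YES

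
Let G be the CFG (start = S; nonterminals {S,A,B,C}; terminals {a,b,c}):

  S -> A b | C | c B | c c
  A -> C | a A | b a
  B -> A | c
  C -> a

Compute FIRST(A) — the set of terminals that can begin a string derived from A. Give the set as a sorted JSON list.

FIRST sets, iterate to fixpoint:
pass 1:
  A via A→a A: +{a}
  A via A→b a: +{b}
  B via B→A: +{a,b}
  B via B→c: +{c}
  C via C→a: +{a}
  S via S→A b: +{a,b}
  S via S→c B: +{c}
  FIRST[S]={a,b,c}  FIRST[A]={a,b}  FIRST[B]={a,b,c}  FIRST[C]={a}
pass 2: (no change)
  FIRST[S]={a,b,c}  FIRST[A]={a,b}  FIRST[B]={a,b,c}  FIRST[C]={a}

FIRST(A) = ["a", "b"]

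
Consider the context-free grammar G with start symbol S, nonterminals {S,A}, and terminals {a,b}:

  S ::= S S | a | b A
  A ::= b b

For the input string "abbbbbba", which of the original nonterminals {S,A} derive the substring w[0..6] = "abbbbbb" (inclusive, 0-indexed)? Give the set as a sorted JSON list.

Convert to CNF:
  S -> S S | T0 A | a
  A -> T0 T0
  T0 -> b

Fill CYK table bottom-up, restricted to cells inside w[0..6]:
  [0..0]={S}  "a"
  [1..1]={T0}  "b"  orig:{}
  [2..2]={T0}  "b"  orig:{}
  [3..3]={T0}  "b"  orig:{}
  [4..4]={T0}  "b"  orig:{}
  [5..5]={T0}  "b"  orig:{}
  [6..6]={T0}  "b"  orig:{}
  [0..1]=∅  "ab"
  [1..2]={A}  "bb"
  [2..3]={A}  "bb"
  [3..4]={A}  "bb"
  [4..5]={A}  "bb"
  [5..6]={A}  "bb"
  [0..2]=∅  "abb"
  [1..3]={S}  "bbb"
  [2..4]={S}  "bbb"
  [3..5]={S}  "bbb"
  [4..6]={S}  "bbb"
  [0..3]={S}  "abbb"
  [1..4]=∅  "bbbb"
  [2..5]=∅  "bbbb"
  [3..6]=∅  "bbbb"
  [0..4]=∅  "abbbb"
  [1..5]=∅  "bbbbb"
  [2..6]=∅  "bbbbb"
  [0..5]=∅  "abbbbb"
  [1..6]={S}  "bbbbbb"
  [0..6]={S}  "abbbbbb"

Original NTs in T[0,6] deriving "abbbbbb": ["S"]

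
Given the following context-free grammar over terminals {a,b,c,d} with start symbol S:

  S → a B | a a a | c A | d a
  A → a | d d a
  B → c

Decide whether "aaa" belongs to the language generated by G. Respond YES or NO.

Convert to CNF:
  S -> T0 T1 | T1 B | T1 X4 | T2 A
  A -> T0 X3 | a
  B -> c
  T0 -> d
  T1 -> a
  T2 -> c
  X3 -> T0 T1
  X4 -> T1 T1

Fill CYK table bottom-up:
  cell(0,0) a: {A,T1}  orig:{A}
  cell(1,1) a: {A,T1}  orig:{A}
  cell(2,2) a: {A,T1}  orig:{A}
  cell(0,1) aa: {X4}  orig:{}
  cell(1,2) aa: {X4}  orig:{}
  cell(0,2) aaa: {S}

S ∈ T[0,2] ⇒ YES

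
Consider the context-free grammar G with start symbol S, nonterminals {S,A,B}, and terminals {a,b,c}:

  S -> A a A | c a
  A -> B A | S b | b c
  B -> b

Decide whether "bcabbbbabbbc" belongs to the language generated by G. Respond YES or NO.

CNF form of G:
  S -> A X3 | T1 T2
  A -> B A | S T0 | T0 T1
  B -> b
  T0 -> b
  T1 -> c
  T2 -> a
  X3 -> T2 A

Fill CYK table bottom-up:
  cell(0,0) b: {B,T0}  orig:{B}
  cell(1,1) c: {T1}  orig:{}
  cell(2,2) a: {T2}  orig:{}
  cell(3,3) b: {B,T0}  orig:{B}
  cell(4,4) b: {B,T0}  orig:{B}
  cell(5,5) b: {B,T0}  orig:{B}
  cell(6,6) b: {B,T0}  orig:{B}
  cell(7,7) a: {T2}  orig:{}
  cell(8,8) b: {B,T0}  orig:{B}
  cell(9,9) b: {B,T0}  orig:{B}
  cell(10,10) b: {B,T0}  orig:{B}
  cell(11,11) c: {T1}  orig:{}
  cell(0,1) bc: {A}
  cell(1,2) ca: {S}
  cell(2,3) ab: ∅
  cell(3,4) bb: ∅
  cell(4,5) bb: ∅
  cell(5,6) bb: ∅
  cell(6,7) ba: ∅
  cell(7,8) ab: ∅
  cell(8,9) bb: ∅
  cell(9,10) bb: ∅
  cell(10,11) bc: {A}
  cell(0,2) bca: ∅
  cell(1,3) cab: {A}
  cell(2,4) abb: ∅
  cell(3,5) bbb: ∅
  cell(4,6) bbb: ∅
  cell(5,7) bba: ∅
  cell(6,8) bab: ∅
  cell(7,9) abb: ∅
  cell(8,10) bbb: ∅
  cell(9,11) bbc: {A}
  cell(0,3) bcab: {A}
  cell(1,4) cabb: ∅
  cell(2,5) abbb: ∅
  cell(3,6) bbbb: ∅
  cell(4,7) bbba: ∅
  cell(5,8) bbab: ∅
  cell(6,9) babb: ∅
  cell(7,10) abbb: ∅
  cell(8,11) bbbc: {A}
  cell(0,4) bcabb: ∅
  cell(1,5) cabbb: ∅
  cell(2,6) abbbb: ∅
  cell(3,7) bbbba: ∅
  cell(4,8) bbbab: ∅
  cell(5,9) bbabb: ∅
  cell(6,10) babbb: ∅
  cell(7,11) abbbc: {X3}  orig:{}
  cell(0,5) bcabbb: ∅
  cell(1,6) cabbbb: ∅
  cell(2,7) abbbba: ∅
  cell(3,8) bbbbab: ∅
  cell(4,9) bbbabb: ∅
  cell(5,10) bbabbb: ∅
  cell(6,11) babbbc: ∅
  cell(0,6) bcabbbb: ∅
  cell(1,7) cabbbba: ∅
  cell(2,8) abbbbab: ∅
  cell(3,9) bbbbabb: ∅
  cell(4,10) bbbabbb: ∅
  cell(5,11) bbabbbc: ∅
  cell(0,7) bcabbbba: ∅
  cell(1,8) cabbbbab: ∅
  cell(2,9) abbbbabb: ∅
  cell(3,10) bbbbabbb: ∅
  cell(4,11) bbbabbbc: ∅
  cell(0,8) bcabbbbab: ∅
  cell(1,9) cabbbbabb: ∅
  cell(2,10) abbbbabbb: ∅
  cell(3,11) bbbbabbbc: ∅
  cell(0,9) bcabbbbabb: ∅
  cell(1,10) cabbbbabbb: ∅
  cell(2,11) abbbbabbbc: ∅
  cell(0,10) bcabbbbabbb: ∅
  cell(1,11) cabbbbabbbc: ∅
  cell(0,11) bcabbbbabbbc: ∅

S ∉ T[0,11] ⇒ NO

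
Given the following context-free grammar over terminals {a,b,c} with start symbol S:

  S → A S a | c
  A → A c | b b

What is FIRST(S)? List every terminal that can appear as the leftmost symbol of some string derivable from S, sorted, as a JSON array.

FIRST iteration:
iter 1:
  A via A→b b: +{b}
  S via S→A S a: +{b}
  S via S→c: +{c}
  FIRST[S]={b,c}  FIRST[A]={b}
iter 2: — fixpoint
  FIRST[S]={b,c}  FIRST[A]={b}

FIRST(S) = ["b", "c"]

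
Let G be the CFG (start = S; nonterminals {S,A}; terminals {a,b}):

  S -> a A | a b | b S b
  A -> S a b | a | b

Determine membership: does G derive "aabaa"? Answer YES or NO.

CNF form of G:
  S -> T0 A | T0 T1 | T1 X3
  A -> S X2 | a | b
  T0 -> a
  T1 -> b
  X2 -> T0 T1
  X3 -> S T1

CYK table (by increasing span):
  [0..0]={A,T0}  "a"  orig:{A}
  [1..1]={A,T0}  "a"  orig:{A}
  [2..2]={A,T1}  "b"  orig:{A}
  [3..3]={A,T0}  "a"  orig:{A}
  [4..4]={A,T0}  "a"  orig:{A}
  [0..1]={S}  "aa"
  [1..2]={S,X2}  "ab"  orig:{S}
  [2..3]=∅  "ba"
  [3..4]={S}  "aa"
  [0..2]={X3}  "aab"  orig:{}
  [1..3]=∅  "aba"
  [2..4]=∅  "baa"
  [0..3]=∅  "aaba"
  [1..4]=∅  "abaa"
  [0..4]=∅  "aabaa"

S ∉ T[0,4] ⇒ NO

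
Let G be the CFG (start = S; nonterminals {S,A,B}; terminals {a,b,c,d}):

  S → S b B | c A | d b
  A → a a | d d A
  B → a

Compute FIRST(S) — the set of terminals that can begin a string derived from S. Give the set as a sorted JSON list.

Compute FIRST by fixpoint:
round 1:
  A via A→a a: +{a}
  A via A→d d A: +{d}
  B via B→a: +{a}
  S via S→c A: +{c}
  S via S→d b: +{d}
  S: {c,d}  A: {a,d}  B: {a}
round 2: (stable)
  S: {c,d}  A: {a,d}  B: {a}

FIRST(S) = ["c", "d"]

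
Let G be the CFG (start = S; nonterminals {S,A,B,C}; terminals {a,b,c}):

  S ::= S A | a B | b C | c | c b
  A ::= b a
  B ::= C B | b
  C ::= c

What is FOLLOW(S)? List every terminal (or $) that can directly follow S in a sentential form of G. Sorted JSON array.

FIRST iteration:
iter 1:
  A via A→b a: +{b}
  B via B→b: +{b}
  C via C→c: +{c}
  S via S→a B: +{a}
  S via S→b C: +{b}
  S via S→c: +{c}
  FIRST(S)={a,b,c}  FIRST(A)={b}  FIRST(B)={b}  FIRST(C)={c}
iter 2:
  B via B→C B: +{c}
  FIRST(S)={a,b,c}  FIRST(A)={b}  FIRST(B)={b,c}  FIRST(C)={c}
iter 3: (no change)
  FIRST(S)={a,b,c}  FIRST(A)={b}  FIRST(B)={b,c}  FIRST(C)={c}

FOLLOW sets:
FOLLOW(S) := {$}
iter 1:
  B→C B: FOLLOW(C) ⊇ FIRST(B) = {b,c}; new: +{b,c}
  S→S A: FOLLOW(S) ⊇ FIRST(A) = {b}; new: +{b}
  S→S A: FOLLOW(A) ⊇ FOLLOW(S) ⊇ {$,b}; new: +{$,b}
  S→a B: FOLLOW(B) ⊇ FOLLOW(S) ⊇ {$,b}; new: +{$,b}
  S→b C: FOLLOW(C) ⊇ FOLLOW(S) ⊇ {$,b}; new: +{$}
  S: {$,b}  A: {$,b}  B: {$,b}  C: {$,b,c}
iter 2: (stable)
  S: {$,b}  A: {$,b}  B: {$,b}  C: {$,b,c}

FOLLOW(S) = ["$", "b"]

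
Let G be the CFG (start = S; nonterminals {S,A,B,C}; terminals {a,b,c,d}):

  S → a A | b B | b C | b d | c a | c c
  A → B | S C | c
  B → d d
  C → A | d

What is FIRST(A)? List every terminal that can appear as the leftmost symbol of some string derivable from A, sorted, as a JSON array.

Compute FIRST by fixpoint:
pass 1:
  A via A→c: +{c}
  B via B→d d: +{d}
  C via C→A: +{c}
  C via C→d: +{d}
  S via S→a A: +{a}
  S via S→b B: +{b}
  S via S→c a: +{c}
  FIRST(S)={a,b,c}  FIRST(A)={c}  FIRST(B)={d}  FIRST(C)={c,d}
pass 2:
  A via A→B: +{d}
  A via A→S C: +{a,b}
  C via C→A: +{a,b}
  FIRST(S)={a,b,c}  FIRST(A)={a,b,c,d}  FIRST(B)={d}  FIRST(C)={a,b,c,d}
pass 3: — fixpoint
  FIRST(S)={a,b,c}  FIRST(A)={a,b,c,d}  FIRST(B)={d}  FIRST(C)={a,b,c,d}

FIRST(A) = ["a", "b", "c", "d"]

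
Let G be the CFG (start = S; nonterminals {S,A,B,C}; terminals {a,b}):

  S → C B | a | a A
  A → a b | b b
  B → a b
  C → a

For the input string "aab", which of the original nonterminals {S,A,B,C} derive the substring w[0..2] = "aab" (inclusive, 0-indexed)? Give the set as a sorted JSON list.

Convert to CNF:
  S -> C B | T0 A | a
  A -> T0 T1 | T1 T1
  B -> T0 T1
  C -> a
  T0 -> a
  T1 -> b

CYK fill, restricted to cells inside w[0..2]:
  cell(0,0) a: {C,S,T0}  orig:{C,S}
  cell(1,1) a: {C,S,T0}  orig:{C,S}
  cell(2,2) b: {T1}  orig:{}
  cell(0,1) aa: ∅
  cell(1,2) ab: {A,B}
  cell(0,2) aab: {S}

Original NTs in T[0,2] deriving "aab": ["S"]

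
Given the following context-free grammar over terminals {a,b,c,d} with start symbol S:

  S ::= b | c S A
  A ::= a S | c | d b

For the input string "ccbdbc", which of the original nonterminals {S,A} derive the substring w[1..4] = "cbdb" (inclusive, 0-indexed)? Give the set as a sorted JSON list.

Convert to CNF:
  S -> T3 X4 | b
  A -> T0 S | T1 T2 | c
  T0 -> a
  T1 -> d
  T2 -> b
  T3 -> c
  X4 -> S A

CYK fill, restricted to cells inside w[1..4]:
  cell(1,1) c: {A,T3}  orig:{A}
  cell(2,2) b: {S,T2}  orig:{S}
  cell(3,3) d: {T1}  orig:{}
  cell(4,4) b: {S,T2}  orig:{S}
  cell(1,2) cb: ∅
  cell(2,3) bd: ∅
  cell(3,4) db: {A}
  cell(1,3) cbd: ∅
  cell(2,4) bdb: {X4}  orig:{}
  cell(1,4) cbdb: {S}

Original NTs in T[1,4] deriving "cbdb": ["S"]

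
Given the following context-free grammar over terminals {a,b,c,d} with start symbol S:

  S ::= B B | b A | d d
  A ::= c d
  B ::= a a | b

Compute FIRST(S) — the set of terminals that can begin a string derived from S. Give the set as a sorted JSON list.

FIRST sets, iterate to fixpoint:
iter 1:
  A via A→c d: +{c}
  B via B→a a: +{a}
  B via B→b: +{b}
  S via S→B B: +{a,b}
  S via S→d d: +{d}
  FIRST[S]={a,b,d}  FIRST[A]={c}  FIRST[B]={a,b}
iter 2: (no change)
  FIRST[S]={a,b,d}  FIRST[A]={c}  FIRST[B]={a,b}

FIRST(S) = ["a", "b", "d"]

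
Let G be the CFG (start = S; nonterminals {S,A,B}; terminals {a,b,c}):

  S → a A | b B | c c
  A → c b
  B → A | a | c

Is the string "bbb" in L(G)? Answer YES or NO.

CNF form of G:
  S -> T0 T0 | T1 B | T2 A
  A -> T0 T1
  B -> T0 T1 | a | c
  T0 -> c
  T1 -> b
  T2 -> a

CYK fill:
  cell(0,0) b: {T1}  orig:{}
  cell(1,1) b: {T1}  orig:{}
  cell(2,2) b: {T1}  orig:{}
  cell(0,1) bb: ∅
  cell(1,2) bb: ∅
  cell(0,2) bbb: ∅

S ∉ T[0,2] ⇒ NO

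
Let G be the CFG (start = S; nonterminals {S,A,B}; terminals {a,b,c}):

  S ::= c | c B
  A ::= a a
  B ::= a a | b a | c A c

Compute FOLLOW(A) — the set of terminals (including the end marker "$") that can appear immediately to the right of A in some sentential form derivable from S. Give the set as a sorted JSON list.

FIRST iteration:
[1]
  A via A→a a: +{a}
  B via B→a a: +{a}
  B via B→b a: +{b}
  B via B→c A c: +{c}
  S via S→c: +{c}
  FIRST[S]={c}  FIRST[A]={a}  FIRST[B]={a,b,c}
[2] done
  FIRST[S]={c}  FIRST[A]={a}  FIRST[B]={a,b,c}

Compute FOLLOW by fixpoint:
initialize: $ ∈ FOLLOW(S)
[1]
  B→c A c: FOLLOW(A) ⊇ FIRST(c) = {c}; new: +{c}
  S→c B: FOLLOW(B) ⊇ FOLLOW(S) ⊇ {$}; new: +{$}
  FOLLOW(S)={$}  FOLLOW(A)={c}  FOLLOW(B)={$}
[2] done
  FOLLOW(S)={$}  FOLLOW(A)={c}  FOLLOW(B)={$}

FOLLOW(A) = ["c"]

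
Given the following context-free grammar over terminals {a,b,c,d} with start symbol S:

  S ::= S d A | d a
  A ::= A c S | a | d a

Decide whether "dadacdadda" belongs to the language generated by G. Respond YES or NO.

CNF form of G:
  S -> S X4 | T1 T2
  A -> A X3 | T1 T2 | a
  T0 -> c
  T1 -> d
  T2 -> a
  X3 -> T0 S
  X4 -> T1 A

CYK fill:
  T[0,0] 'd' = {T1}  orig:{}
  T[1,1] 'a' = {A,T2}  orig:{A}
  T[2,2] 'd' = {T1}  orig:{}
  T[3,3] 'a' = {A,T2}  orig:{A}
  T[4,4] 'c' = {T0}  orig:{}
  T[5,5] 'd' = {T1}  orig:{}
  T[6,6] 'a' = {A,T2}  orig:{A}
  T[7,7] 'd' = {T1}  orig:{}
  T[8,8] 'd' = {T1}  orig:{}
  T[9,9] 'a' = {A,T2}  orig:{A}
  T[0,1] 'da' = {A,S,X4}  orig:{A,S}
  T[1,2] 'ad' = ∅
  T[2,3] 'da' = {A,S,X4}  orig:{A,S}
  T[3,4] 'ac' = ∅
  T[4,5] 'cd' = ∅
  T[5,6] 'da' = {A,S,X4}  orig:{A,S}
  T[6,7] 'ad' = ∅
  T[7,8] 'dd' = ∅
  T[8,9] 'da' = {A,S,X4}  orig:{A,S}
  T[0,2] 'dad' = ∅
  T[1,3] 'ada' = ∅
  T[2,4] 'dac' = ∅
  T[3,5] 'acd' = ∅
  T[4,6] 'cda' = {X3}  orig:{}
  T[5,7] 'dad' = ∅
  T[6,8] 'add' = ∅
  T[7,9] 'dda' = {X4}  orig:{}
  T[0,3] 'dada' = {S}
  T[1,4] 'adac' = ∅
  T[2,5] 'dacd' = ∅
  T[3,6] 'acda' = {A}
  T[4,7] 'cdad' = ∅
  T[5,8] 'dadd' = ∅
  T[6,9] 'adda' = ∅
  T[0,4] 'dadac' = ∅
  T[1,5] 'adacd' = ∅
  T[2,6] 'dacda' = {A,X4}  orig:{A}
  T[3,7] 'acdad' = ∅
  T[4,8] 'cdadd' = ∅
  T[5,9] 'dadda' = {S}
  T[0,5] 'dadacd' = ∅
  T[1,6] 'adacda' = ∅
  T[2,7] 'dacdad' = ∅
  T[3,8] 'acdadd' = ∅
  T[4,9] 'cdadda' = {X3}  orig:{}
  T[0,6] 'dadacda' = {S}
  T[1,7] 'adacdad' = ∅
  T[2,8] 'dacdadd' = ∅
  T[3,9] 'acdadda' = {A}
  T[0,7] 'dadacdad' = ∅
  T[1,8] 'adacdadd' = ∅
  T[2,9] 'dacdadda' = {A,X4}  orig:{A}
  T[0,8] 'dadacdadd' = ∅
  T[1,9] 'adacdadda' = ∅
  T[0,9] 'dadacdadda' = {S}

S ∈ T[0,9] ⇒ YES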